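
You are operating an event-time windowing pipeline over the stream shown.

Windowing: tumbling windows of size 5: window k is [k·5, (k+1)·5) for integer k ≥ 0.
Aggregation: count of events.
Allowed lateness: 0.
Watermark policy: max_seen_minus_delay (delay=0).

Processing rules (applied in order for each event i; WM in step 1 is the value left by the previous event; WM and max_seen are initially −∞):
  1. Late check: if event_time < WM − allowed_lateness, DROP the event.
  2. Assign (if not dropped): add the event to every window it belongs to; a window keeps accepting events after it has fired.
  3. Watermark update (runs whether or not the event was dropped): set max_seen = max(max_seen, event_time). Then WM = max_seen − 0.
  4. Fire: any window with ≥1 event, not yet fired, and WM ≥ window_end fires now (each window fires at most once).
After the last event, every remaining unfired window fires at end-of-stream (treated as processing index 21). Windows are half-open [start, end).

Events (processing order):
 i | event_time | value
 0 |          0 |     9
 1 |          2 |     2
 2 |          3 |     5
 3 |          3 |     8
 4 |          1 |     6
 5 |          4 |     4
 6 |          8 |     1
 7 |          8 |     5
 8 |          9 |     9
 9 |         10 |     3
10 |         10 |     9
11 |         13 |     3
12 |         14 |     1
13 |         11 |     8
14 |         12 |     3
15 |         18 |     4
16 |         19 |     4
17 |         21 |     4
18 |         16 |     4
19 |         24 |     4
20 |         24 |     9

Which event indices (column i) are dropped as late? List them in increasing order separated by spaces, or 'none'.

4 13 14 18

i=0 t=0 v=9: → [0,5); WM=0
i=1 t=2 v=2: → [0,5); WM=2
i=2 t=3 v=5: → [0,5); WM=3
i=3 t=3 v=8: → [0,5); WM=3
i=4 t=1 v=6: DROP (t<3-0); WM=3
i=5 t=4 v=4: → [0,5); WM=4
i=6 t=8 v=1: → [5,10); WM=8; [0,5) fires=5
i=7 t=8 v=5: → [5,10); WM=8
i=8 t=9 v=9: → [5,10); WM=9
i=9 t=10 v=3: → [10,15); WM=10; [5,10) fires=3
i=10 t=10 v=9: → [10,15); WM=10
i=11 t=13 v=3: → [10,15); WM=13
i=12 t=14 v=1: → [10,15); WM=14
i=13 t=11 v=8: DROP (t<14-0); WM=14
i=14 t=12 v=3: DROP (t<14-0); WM=14
i=15 t=18 v=4: → [15,20); WM=18; [10,15) fires=4
i=16 t=19 v=4: → [15,20); WM=19
i=17 t=21 v=4: → [20,25); WM=21; [15,20) fires=2
i=18 t=16 v=4: DROP (t<21-0); WM=21
i=19 t=24 v=4: → [20,25); WM=24
i=20 t=24 v=9: → [20,25); WM=24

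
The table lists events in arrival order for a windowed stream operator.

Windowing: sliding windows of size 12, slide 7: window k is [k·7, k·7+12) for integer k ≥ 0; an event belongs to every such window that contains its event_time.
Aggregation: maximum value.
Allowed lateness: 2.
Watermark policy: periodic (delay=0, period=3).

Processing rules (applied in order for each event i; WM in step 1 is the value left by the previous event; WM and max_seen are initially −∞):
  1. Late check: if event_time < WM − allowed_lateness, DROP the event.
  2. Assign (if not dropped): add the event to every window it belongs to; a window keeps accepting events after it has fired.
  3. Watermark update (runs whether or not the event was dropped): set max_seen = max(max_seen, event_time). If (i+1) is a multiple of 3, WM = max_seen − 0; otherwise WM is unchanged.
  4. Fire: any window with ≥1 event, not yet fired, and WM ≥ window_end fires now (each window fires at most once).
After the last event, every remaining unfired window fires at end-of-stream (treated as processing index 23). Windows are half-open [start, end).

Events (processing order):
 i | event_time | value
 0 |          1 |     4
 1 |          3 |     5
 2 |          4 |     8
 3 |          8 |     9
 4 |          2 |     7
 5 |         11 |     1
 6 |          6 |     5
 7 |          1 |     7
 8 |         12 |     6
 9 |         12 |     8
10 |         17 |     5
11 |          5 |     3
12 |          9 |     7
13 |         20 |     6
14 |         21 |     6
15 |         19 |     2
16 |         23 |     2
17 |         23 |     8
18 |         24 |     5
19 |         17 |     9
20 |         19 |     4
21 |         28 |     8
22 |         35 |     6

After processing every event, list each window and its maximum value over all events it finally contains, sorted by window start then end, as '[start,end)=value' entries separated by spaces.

[0,12)=9 [7,19)=9 [14,26)=8 [21,33)=8 [28,40)=8 [35,47)=6

i=0 t=1 v=4: → [0,12); WM=−∞
i=1 t=3 v=5: → [0,12); WM=−∞
i=2 t=4 v=8: → [0,12); WM=4
i=3 t=8 v=9: → [7,19),[0,12); WM=4
i=4 t=2 v=7: → [0,12); WM=4
i=5 t=11 v=1: → [7,19),[0,12); WM=11
i=6 t=6 v=5: DROP (t<11-2); WM=11
i=7 t=1 v=7: DROP (t<11-2); WM=11
i=8 t=12 v=6: → [7,19); WM=12; [0,12) fires=9
i=9 t=12 v=8: → [7,19); WM=12
i=10 t=17 v=5: → [14,26),[7,19); WM=12
i=11 t=5 v=3: DROP (t<12-2); WM=17
i=12 t=9 v=7: DROP (t<17-2); WM=17
i=13 t=20 v=6: → [14,26); WM=17
i=14 t=21 v=6: → [21,33),[14,26); WM=21; [7,19) fires=9
i=15 t=19 v=2: → [14,26); WM=21
i=16 t=23 v=2: → [21,33),[14,26); WM=21
i=17 t=23 v=8: → [21,33),[14,26); WM=23
i=18 t=24 v=5: → [21,33),[14,26); WM=23
i=19 t=17 v=9: DROP (t<23-2); WM=23
i=20 t=19 v=4: DROP (t<23-2); WM=24
i=21 t=28 v=8: → [28,40),[21,33); WM=24
i=22 t=35 v=6: → [35,47),[28,40); WM=24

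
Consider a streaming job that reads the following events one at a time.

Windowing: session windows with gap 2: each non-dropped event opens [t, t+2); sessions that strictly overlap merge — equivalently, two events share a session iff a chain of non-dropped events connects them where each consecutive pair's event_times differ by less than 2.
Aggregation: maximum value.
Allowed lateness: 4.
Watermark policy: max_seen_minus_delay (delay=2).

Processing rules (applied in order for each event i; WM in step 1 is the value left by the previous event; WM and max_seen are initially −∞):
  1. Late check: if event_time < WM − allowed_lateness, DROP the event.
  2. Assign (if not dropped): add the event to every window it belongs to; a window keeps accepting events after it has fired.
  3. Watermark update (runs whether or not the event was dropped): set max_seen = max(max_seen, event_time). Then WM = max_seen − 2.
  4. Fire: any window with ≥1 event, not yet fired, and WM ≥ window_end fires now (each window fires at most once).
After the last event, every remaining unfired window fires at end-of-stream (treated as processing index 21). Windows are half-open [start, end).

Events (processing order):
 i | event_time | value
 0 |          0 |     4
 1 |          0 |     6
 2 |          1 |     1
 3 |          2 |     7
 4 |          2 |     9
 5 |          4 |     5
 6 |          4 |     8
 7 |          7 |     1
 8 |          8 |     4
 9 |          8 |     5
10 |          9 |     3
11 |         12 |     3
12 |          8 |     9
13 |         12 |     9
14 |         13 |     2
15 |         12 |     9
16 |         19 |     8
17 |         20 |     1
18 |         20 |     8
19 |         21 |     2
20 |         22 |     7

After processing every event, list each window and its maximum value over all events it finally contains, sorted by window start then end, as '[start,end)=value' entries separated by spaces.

i=0 t=0 v=4: → [0,2); WM=-2
i=1 t=0 v=6: → [0,2); WM=-2
i=2 t=1 v=1: → [0,3); WM=-1
i=3 t=2 v=7: → [0,4); WM=0
i=4 t=2 v=9: → [0,4); WM=0
i=5 t=4 v=5: → [4,6); WM=2
i=6 t=4 v=8: → [4,6); WM=2
i=7 t=7 v=1: → [7,9); WM=5
i=8 t=8 v=4: → [7,10); WM=6
i=9 t=8 v=5: → [7,10); WM=6
i=10 t=9 v=3: → [7,11); WM=7
i=11 t=12 v=3: → [12,14); WM=10
i=12 t=8 v=9: → [7,11); WM=10
i=13 t=12 v=9: → [12,14); WM=10
i=14 t=13 v=2: → [12,15); WM=11
i=15 t=12 v=9: → [12,15); WM=11
i=16 t=19 v=8: → [19,21); WM=17
i=17 t=20 v=1: → [19,22); WM=18
i=18 t=20 v=8: → [19,22); WM=18
i=19 t=21 v=2: → [19,23); WM=19
i=20 t=22 v=7: → [19,24); WM=20

[0,4)=9 [4,6)=8 [7,11)=9 [12,15)=9 [19,24)=8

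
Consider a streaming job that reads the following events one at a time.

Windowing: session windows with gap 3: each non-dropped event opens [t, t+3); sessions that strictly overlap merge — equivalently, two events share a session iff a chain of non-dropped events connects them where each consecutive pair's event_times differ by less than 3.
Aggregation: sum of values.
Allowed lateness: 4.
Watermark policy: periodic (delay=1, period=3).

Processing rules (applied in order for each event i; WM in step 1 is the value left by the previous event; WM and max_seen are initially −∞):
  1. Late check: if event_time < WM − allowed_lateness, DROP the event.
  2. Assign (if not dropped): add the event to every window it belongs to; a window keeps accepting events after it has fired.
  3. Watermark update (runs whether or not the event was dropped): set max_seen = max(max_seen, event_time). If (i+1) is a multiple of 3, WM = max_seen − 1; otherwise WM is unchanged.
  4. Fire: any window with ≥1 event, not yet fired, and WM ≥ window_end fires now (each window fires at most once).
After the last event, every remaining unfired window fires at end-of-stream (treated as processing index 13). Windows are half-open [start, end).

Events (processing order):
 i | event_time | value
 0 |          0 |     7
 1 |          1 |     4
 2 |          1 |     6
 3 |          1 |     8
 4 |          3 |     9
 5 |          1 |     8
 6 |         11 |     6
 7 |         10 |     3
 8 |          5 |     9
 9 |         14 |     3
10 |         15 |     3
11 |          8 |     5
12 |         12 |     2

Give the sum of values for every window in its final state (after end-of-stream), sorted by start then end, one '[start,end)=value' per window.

[0,8)=51 [8,18)=22

i=0 t=0 v=7: → [0,3); WM=−∞
i=1 t=1 v=4: → [0,4); WM=−∞
i=2 t=1 v=6: → [0,4); WM=0
i=3 t=1 v=8: → [0,4); WM=0
i=4 t=3 v=9: → [0,6); WM=0
i=5 t=1 v=8: → [0,6); WM=2
i=6 t=11 v=6: → [11,14); WM=2
i=7 t=10 v=3: → [10,14); WM=2
i=8 t=5 v=9: → [0,8); WM=10
i=9 t=14 v=3: → [14,17); WM=10
i=10 t=15 v=3: → [14,18); WM=10
i=11 t=8 v=5: → [8,14); WM=14
i=12 t=12 v=2: → [8,18); WM=14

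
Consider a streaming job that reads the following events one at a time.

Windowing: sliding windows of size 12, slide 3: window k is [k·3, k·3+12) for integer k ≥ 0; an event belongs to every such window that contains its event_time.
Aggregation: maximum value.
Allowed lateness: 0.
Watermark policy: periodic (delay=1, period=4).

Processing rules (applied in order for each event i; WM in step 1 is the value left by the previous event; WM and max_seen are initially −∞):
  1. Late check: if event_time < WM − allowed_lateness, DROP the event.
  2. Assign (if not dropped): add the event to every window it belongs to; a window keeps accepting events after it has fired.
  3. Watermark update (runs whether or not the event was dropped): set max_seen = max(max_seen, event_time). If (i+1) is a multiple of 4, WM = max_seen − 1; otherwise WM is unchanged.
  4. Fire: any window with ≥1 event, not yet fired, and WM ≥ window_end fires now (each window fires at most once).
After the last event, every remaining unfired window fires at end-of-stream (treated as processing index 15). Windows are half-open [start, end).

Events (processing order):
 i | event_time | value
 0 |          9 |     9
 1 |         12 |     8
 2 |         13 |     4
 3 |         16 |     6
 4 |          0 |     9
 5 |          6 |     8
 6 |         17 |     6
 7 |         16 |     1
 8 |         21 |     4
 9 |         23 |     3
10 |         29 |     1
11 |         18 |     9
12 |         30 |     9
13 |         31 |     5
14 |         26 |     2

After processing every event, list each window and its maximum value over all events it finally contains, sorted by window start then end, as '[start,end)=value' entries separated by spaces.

[0,12)=9 [3,15)=9 [6,18)=9 [9,21)=9 [12,24)=9 [15,27)=9 [18,30)=9 [21,33)=9 [24,36)=9 [27,39)=9 [30,42)=9

i=0 t=9 v=9: → [9,21),[6,18),[3,15),[0,12); WM=−∞
i=1 t=12 v=8: → [12,24),[9,21),[6,18),[3,15); WM=−∞
i=2 t=13 v=4: → [12,24),[9,21),[6,18),[3,15); WM=−∞
i=3 t=16 v=6: → [15,27),[12,24),[9,21),[6,18); WM=15; [0,12) fires=9 [3,15) fires=9
i=4 t=0 v=9: DROP (t<15-0); WM=15
i=5 t=6 v=8: DROP (t<15-0); WM=15
i=6 t=17 v=6: → [15,27),[12,24),[9,21),[6,18); WM=15
i=7 t=16 v=1: → [15,27),[12,24),[9,21),[6,18); WM=16
i=8 t=21 v=4: → [21,33),[18,30),[15,27),[12,24); WM=16
i=9 t=23 v=3: → [21,33),[18,30),[15,27),[12,24); WM=16
i=10 t=29 v=1: → [27,39),[24,36),[21,33),[18,30); WM=16
i=11 t=18 v=9: → [18,30),[15,27),[12,24),[9,21); WM=28; [6,18) fires=9 [9,21) fires=9 [12,24) fires=9 [15,27) fires=9
i=12 t=30 v=9: → [30,42),[27,39),[24,36),[21,33); WM=28
i=13 t=31 v=5: → [30,42),[27,39),[24,36),[21,33); WM=28
i=14 t=26 v=2: DROP (t<28-0); WM=28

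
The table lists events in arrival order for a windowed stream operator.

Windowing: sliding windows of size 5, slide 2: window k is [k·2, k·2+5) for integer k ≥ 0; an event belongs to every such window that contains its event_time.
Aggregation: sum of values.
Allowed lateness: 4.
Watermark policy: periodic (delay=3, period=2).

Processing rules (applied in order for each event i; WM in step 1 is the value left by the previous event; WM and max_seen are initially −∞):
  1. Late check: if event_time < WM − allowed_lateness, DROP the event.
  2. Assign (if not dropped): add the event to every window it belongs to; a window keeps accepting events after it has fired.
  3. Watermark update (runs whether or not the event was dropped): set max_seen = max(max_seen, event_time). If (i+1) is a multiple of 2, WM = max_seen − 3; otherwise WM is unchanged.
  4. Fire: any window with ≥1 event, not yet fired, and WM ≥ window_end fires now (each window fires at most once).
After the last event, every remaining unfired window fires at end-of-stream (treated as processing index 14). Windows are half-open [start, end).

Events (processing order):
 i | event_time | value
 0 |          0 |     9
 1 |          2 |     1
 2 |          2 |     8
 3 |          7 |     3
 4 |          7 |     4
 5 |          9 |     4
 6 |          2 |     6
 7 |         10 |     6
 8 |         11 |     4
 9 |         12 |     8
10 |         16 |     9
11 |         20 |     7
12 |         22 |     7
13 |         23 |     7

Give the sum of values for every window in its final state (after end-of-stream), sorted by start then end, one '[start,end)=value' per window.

[0,5)=24 [2,7)=15 [4,9)=7 [6,11)=17 [8,13)=22 [10,15)=18 [12,17)=17 [14,19)=9 [16,21)=16 [18,23)=14 [20,25)=21 [22,27)=14

i=0 t=0 v=9: → [0,5); WM=−∞
i=1 t=2 v=1: → [2,7),[0,5); WM=-1
i=2 t=2 v=8: → [2,7),[0,5); WM=-1
i=3 t=7 v=3: → [6,11),[4,9); WM=4
i=4 t=7 v=4: → [6,11),[4,9); WM=4
i=5 t=9 v=4: → [8,13),[6,11); WM=6; [0,5) fires=18
i=6 t=2 v=6: → [2,7),[0,5); WM=6
i=7 t=10 v=6: → [10,15),[8,13),[6,11); WM=7; [2,7) fires=15
i=8 t=11 v=4: → [10,15),[8,13); WM=7
i=9 t=12 v=8: → [12,17),[10,15),[8,13); WM=9; [4,9) fires=7
i=10 t=16 v=9: → [16,21),[14,19),[12,17); WM=9
i=11 t=20 v=7: → [20,25),[18,23),[16,21); WM=17; [6,11) fires=17 [8,13) fires=22 [10,15) fires=18 [12,17) fires=17
i=12 t=22 v=7: → [22,27),[20,25),[18,23); WM=17
i=13 t=23 v=7: → [22,27),[20,25); WM=20; [14,19) fires=9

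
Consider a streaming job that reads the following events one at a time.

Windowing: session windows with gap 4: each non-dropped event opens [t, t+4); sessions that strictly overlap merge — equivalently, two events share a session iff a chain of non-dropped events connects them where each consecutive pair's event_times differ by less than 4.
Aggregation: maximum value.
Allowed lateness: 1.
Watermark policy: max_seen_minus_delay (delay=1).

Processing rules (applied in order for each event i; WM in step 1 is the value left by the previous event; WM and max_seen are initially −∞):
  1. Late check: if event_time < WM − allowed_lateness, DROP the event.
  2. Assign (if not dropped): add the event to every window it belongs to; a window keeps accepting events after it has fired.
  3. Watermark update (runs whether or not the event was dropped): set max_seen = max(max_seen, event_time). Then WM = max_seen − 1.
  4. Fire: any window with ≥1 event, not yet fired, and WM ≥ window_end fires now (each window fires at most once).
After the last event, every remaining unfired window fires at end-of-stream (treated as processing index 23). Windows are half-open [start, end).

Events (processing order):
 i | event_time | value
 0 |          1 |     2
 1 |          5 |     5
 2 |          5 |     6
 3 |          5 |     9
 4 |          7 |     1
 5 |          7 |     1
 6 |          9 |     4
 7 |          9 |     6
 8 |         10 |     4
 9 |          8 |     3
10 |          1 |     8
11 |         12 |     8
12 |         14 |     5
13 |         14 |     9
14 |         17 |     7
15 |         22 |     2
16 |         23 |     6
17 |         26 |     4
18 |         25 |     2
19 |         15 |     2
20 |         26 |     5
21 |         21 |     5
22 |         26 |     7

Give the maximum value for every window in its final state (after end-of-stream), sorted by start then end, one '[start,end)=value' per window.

[1,5)=2 [5,21)=9 [22,30)=7

i=0 t=1 v=2: → [1,5); WM=0
i=1 t=5 v=5: → [5,9); WM=4
i=2 t=5 v=6: → [5,9); WM=4
i=3 t=5 v=9: → [5,9); WM=4
i=4 t=7 v=1: → [5,11); WM=6
i=5 t=7 v=1: → [5,11); WM=6
i=6 t=9 v=4: → [5,13); WM=8
i=7 t=9 v=6: → [5,13); WM=8
i=8 t=10 v=4: → [5,14); WM=9
i=9 t=8 v=3: → [5,14); WM=9
i=10 t=1 v=8: DROP (t<9-1); WM=9
i=11 t=12 v=8: → [5,16); WM=11
i=12 t=14 v=5: → [5,18); WM=13
i=13 t=14 v=9: → [5,18); WM=13
i=14 t=17 v=7: → [5,21); WM=16
i=15 t=22 v=2: → [22,26); WM=21
i=16 t=23 v=6: → [22,27); WM=22
i=17 t=26 v=4: → [22,30); WM=25
i=18 t=25 v=2: → [22,30); WM=25
i=19 t=15 v=2: DROP (t<25-1); WM=25
i=20 t=26 v=5: → [22,30); WM=25
i=21 t=21 v=5: DROP (t<25-1); WM=25
i=22 t=26 v=7: → [22,30); WM=25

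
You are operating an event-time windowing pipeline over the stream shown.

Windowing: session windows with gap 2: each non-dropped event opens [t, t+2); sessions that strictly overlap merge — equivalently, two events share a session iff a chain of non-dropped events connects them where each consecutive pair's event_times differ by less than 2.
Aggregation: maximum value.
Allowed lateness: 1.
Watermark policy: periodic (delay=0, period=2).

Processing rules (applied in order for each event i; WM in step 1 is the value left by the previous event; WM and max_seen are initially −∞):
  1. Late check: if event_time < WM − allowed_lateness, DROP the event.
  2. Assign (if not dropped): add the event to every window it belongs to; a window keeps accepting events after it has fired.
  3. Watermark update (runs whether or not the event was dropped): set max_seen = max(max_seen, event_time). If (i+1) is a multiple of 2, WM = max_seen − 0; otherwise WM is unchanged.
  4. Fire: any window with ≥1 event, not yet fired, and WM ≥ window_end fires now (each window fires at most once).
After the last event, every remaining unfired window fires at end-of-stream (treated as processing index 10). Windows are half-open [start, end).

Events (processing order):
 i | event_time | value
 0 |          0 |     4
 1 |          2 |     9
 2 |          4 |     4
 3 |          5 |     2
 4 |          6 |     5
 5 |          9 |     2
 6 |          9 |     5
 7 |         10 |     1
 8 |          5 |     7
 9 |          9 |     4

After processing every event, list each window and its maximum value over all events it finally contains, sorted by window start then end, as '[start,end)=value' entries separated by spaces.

i=0 t=0 v=4: → [0,2); WM=−∞
i=1 t=2 v=9: → [2,4); WM=2
i=2 t=4 v=4: → [4,6); WM=2
i=3 t=5 v=2: → [4,7); WM=5
i=4 t=6 v=5: → [4,8); WM=5
i=5 t=9 v=2: → [9,11); WM=9
i=6 t=9 v=5: → [9,11); WM=9
i=7 t=10 v=1: → [9,12); WM=10
i=8 t=5 v=7: DROP (t<10-1); WM=10
i=9 t=9 v=4: → [9,12); WM=10

[0,2)=4 [2,4)=9 [4,8)=5 [9,12)=5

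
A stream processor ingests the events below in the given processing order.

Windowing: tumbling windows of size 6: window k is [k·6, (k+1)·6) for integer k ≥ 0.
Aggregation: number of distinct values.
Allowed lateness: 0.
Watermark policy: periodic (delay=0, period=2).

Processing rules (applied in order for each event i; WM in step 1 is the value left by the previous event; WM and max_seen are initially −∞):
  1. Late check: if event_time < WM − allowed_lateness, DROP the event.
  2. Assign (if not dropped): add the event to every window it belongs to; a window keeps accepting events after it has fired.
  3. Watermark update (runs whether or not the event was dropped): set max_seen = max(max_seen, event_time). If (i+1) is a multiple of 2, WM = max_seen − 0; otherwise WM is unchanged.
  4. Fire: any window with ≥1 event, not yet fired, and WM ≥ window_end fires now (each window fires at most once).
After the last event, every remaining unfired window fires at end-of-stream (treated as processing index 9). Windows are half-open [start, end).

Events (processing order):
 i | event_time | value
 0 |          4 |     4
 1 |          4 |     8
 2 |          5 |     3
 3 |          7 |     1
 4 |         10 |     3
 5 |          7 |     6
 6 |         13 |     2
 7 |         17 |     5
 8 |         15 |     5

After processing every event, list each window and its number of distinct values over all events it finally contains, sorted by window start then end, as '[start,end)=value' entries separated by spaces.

i=0 t=4 v=4: → [0,6); WM=−∞
i=1 t=4 v=8: → [0,6); WM=4
i=2 t=5 v=3: → [0,6); WM=4
i=3 t=7 v=1: → [6,12); WM=7; [0,6) fires=3
i=4 t=10 v=3: → [6,12); WM=7
i=5 t=7 v=6: → [6,12); WM=10
i=6 t=13 v=2: → [12,18); WM=10
i=7 t=17 v=5: → [12,18); WM=17; [6,12) fires=3
i=8 t=15 v=5: DROP (t<17-0); WM=17

[0,6)=3 [6,12)=3 [12,18)=2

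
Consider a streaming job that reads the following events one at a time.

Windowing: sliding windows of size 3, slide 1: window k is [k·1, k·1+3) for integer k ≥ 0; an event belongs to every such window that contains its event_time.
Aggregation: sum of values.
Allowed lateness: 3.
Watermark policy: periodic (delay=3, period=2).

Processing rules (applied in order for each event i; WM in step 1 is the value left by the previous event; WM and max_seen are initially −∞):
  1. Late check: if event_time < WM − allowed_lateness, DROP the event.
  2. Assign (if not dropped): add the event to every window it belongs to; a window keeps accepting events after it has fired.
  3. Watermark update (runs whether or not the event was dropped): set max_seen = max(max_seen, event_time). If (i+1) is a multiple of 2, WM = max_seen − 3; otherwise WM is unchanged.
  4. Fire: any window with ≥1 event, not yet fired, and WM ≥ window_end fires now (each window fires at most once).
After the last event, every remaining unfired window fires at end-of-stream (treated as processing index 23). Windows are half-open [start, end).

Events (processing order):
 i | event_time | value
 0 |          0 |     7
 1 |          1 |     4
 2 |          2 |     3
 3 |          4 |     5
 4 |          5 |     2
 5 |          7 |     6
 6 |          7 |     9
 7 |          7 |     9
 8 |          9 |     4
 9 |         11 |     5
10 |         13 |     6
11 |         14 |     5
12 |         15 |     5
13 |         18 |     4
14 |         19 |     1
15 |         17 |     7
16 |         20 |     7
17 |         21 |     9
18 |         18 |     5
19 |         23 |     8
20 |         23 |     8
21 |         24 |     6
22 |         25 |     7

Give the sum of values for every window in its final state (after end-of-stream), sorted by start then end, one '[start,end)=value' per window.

[0,3)=14 [1,4)=7 [2,5)=8 [3,6)=7 [4,7)=7 [5,8)=26 [6,9)=24 [7,10)=28 [8,11)=4 [9,12)=9 [10,13)=5 [11,14)=11 [12,15)=11 [13,16)=16 [14,17)=10 [15,18)=12 [16,19)=16 [17,20)=17 [18,21)=17 [19,22)=17 [20,23)=16 [21,24)=25 [22,25)=22 [23,26)=29 [24,27)=13 [25,28)=7

i=0 t=0 v=7: → [0,3); WM=−∞
i=1 t=1 v=4: → [1,4),[0,3); WM=-2
i=2 t=2 v=3: → [2,5),[1,4),[0,3); WM=-2
i=3 t=4 v=5: → [4,7),[3,6),[2,5); WM=1
i=4 t=5 v=2: → [5,8),[4,7),[3,6); WM=1
i=5 t=7 v=6: → [7,10),[6,9),[5,8); WM=4; [0,3) fires=14 [1,4) fires=7
i=6 t=7 v=9: → [7,10),[6,9),[5,8); WM=4
i=7 t=7 v=9: → [7,10),[6,9),[5,8); WM=4
i=8 t=9 v=4: → [9,12),[8,11),[7,10); WM=4
i=9 t=11 v=5: → [11,14),[10,13),[9,12); WM=8; [2,5) fires=8 [3,6) fires=7 [4,7) fires=7 [5,8) fires=26
i=10 t=13 v=6: → [13,16),[12,15),[11,14); WM=8
i=11 t=14 v=5: → [14,17),[13,16),[12,15); WM=11; [6,9) fires=24 [7,10) fires=28 [8,11) fires=4
i=12 t=15 v=5: → [15,18),[14,17),[13,16); WM=11
i=13 t=18 v=4: → [18,21),[17,20),[16,19); WM=15; [9,12) fires=9 [10,13) fires=5 [11,14) fires=11 [12,15) fires=11
i=14 t=19 v=1: → [19,22),[18,21),[17,20); WM=15
i=15 t=17 v=7: → [17,20),[16,19),[15,18); WM=16; [13,16) fires=16
i=16 t=20 v=7: → [20,23),[19,22),[18,21); WM=16
i=17 t=21 v=9: → [21,24),[20,23),[19,22); WM=18; [14,17) fires=10 [15,18) fires=12
i=18 t=18 v=5: → [18,21),[17,20),[16,19); WM=18
i=19 t=23 v=8: → [23,26),[22,25),[21,24); WM=20; [16,19) fires=16 [17,20) fires=17
i=20 t=23 v=8: → [23,26),[22,25),[21,24); WM=20
i=21 t=24 v=6: → [24,27),[23,26),[22,25); WM=21; [18,21) fires=17
i=22 t=25 v=7: → [25,28),[24,27),[23,26); WM=21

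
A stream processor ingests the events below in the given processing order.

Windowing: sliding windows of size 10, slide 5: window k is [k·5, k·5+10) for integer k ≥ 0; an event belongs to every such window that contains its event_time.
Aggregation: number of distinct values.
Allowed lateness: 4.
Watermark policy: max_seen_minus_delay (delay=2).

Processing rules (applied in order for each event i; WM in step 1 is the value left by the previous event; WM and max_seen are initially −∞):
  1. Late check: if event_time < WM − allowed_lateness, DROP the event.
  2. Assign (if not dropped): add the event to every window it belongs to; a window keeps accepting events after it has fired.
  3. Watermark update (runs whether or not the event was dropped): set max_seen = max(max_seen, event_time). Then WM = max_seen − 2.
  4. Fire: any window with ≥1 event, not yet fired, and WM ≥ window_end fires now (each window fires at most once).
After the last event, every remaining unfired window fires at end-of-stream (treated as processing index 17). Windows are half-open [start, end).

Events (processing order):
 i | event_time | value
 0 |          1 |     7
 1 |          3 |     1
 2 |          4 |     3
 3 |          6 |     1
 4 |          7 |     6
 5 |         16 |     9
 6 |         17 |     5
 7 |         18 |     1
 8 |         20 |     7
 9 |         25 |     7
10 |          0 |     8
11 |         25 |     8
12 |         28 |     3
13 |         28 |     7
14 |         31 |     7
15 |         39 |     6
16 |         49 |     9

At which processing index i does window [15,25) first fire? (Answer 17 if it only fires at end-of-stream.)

i=0 t=1 v=7: → [0,10); WM=-1
i=1 t=3 v=1: → [0,10); WM=1
i=2 t=4 v=3: → [0,10); WM=2
i=3 t=6 v=1: → [5,15),[0,10); WM=4
i=4 t=7 v=6: → [5,15),[0,10); WM=5
i=5 t=16 v=9: → [15,25),[10,20); WM=14; [0,10) fires=4
i=6 t=17 v=5: → [15,25),[10,20); WM=15; [5,15) fires=2
i=7 t=18 v=1: → [15,25),[10,20); WM=16
i=8 t=20 v=7: → [20,30),[15,25); WM=18
i=9 t=25 v=7: → [25,35),[20,30); WM=23; [10,20) fires=3
i=10 t=0 v=8: DROP (t<23-4); WM=23
i=11 t=25 v=8: → [25,35),[20,30); WM=23
i=12 t=28 v=3: → [25,35),[20,30); WM=26; [15,25) fires=4
i=13 t=28 v=7: → [25,35),[20,30); WM=26
i=14 t=31 v=7: → [30,40),[25,35); WM=29
i=15 t=39 v=6: → [35,45),[30,40); WM=37; [20,30) fires=3 [25,35) fires=3
i=16 t=49 v=9: → [45,55),[40,50); WM=47; [30,40) fires=2 [35,45) fires=1

12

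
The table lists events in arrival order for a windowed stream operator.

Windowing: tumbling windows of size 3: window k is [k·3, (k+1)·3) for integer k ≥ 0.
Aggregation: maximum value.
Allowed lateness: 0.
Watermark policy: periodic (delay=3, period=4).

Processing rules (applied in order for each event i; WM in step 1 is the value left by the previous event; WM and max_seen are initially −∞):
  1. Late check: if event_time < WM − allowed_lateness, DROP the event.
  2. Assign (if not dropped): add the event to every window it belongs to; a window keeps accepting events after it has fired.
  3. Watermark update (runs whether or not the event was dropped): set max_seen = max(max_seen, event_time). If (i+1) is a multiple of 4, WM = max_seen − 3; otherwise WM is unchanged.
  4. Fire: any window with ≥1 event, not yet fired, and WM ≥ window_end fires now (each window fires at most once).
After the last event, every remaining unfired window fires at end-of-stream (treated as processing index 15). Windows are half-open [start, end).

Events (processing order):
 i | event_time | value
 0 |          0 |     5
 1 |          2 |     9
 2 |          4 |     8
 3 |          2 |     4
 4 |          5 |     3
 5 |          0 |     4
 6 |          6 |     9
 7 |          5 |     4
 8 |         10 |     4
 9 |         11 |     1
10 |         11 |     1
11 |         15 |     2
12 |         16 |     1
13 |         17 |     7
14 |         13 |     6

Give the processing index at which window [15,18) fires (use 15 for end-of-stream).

15

i=0 t=0 v=5: → [0,3); WM=−∞
i=1 t=2 v=9: → [0,3); WM=−∞
i=2 t=4 v=8: → [3,6); WM=−∞
i=3 t=2 v=4: → [0,3); WM=1
i=4 t=5 v=3: → [3,6); WM=1
i=5 t=0 v=4: DROP (t<1-0); WM=1
i=6 t=6 v=9: → [6,9); WM=1
i=7 t=5 v=4: → [3,6); WM=3; [0,3) fires=9
i=8 t=10 v=4: → [9,12); WM=3
i=9 t=11 v=1: → [9,12); WM=3
i=10 t=11 v=1: → [9,12); WM=3
i=11 t=15 v=2: → [15,18); WM=12; [3,6) fires=8 [6,9) fires=9 [9,12) fires=4
i=12 t=16 v=1: → [15,18); WM=12
i=13 t=17 v=7: → [15,18); WM=12
i=14 t=13 v=6: → [12,15); WM=12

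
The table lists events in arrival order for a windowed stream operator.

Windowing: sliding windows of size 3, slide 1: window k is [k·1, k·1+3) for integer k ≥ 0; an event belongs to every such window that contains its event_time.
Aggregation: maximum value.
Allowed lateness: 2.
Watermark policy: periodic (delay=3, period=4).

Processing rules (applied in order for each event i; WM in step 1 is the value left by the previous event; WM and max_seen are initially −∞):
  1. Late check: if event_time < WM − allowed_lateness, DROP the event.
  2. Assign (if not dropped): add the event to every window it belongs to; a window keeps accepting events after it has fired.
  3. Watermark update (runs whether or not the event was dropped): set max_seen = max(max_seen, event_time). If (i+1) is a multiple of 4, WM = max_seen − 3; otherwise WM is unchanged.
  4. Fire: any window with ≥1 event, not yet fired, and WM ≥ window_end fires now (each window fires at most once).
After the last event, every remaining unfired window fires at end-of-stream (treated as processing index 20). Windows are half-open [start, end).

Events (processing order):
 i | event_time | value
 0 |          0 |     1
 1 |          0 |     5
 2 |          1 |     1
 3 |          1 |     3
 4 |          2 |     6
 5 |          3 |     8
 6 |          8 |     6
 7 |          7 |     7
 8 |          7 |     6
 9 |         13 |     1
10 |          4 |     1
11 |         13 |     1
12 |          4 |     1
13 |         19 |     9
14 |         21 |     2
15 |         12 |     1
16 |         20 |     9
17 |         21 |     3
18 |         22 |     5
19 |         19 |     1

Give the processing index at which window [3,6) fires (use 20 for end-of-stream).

i=0 t=0 v=1: → [0,3); WM=−∞
i=1 t=0 v=5: → [0,3); WM=−∞
i=2 t=1 v=1: → [1,4),[0,3); WM=−∞
i=3 t=1 v=3: → [1,4),[0,3); WM=-2
i=4 t=2 v=6: → [2,5),[1,4),[0,3); WM=-2
i=5 t=3 v=8: → [3,6),[2,5),[1,4); WM=-2
i=6 t=8 v=6: → [8,11),[7,10),[6,9); WM=-2
i=7 t=7 v=7: → [7,10),[6,9),[5,8); WM=5; [0,3) fires=6 [1,4) fires=8 [2,5) fires=8
i=8 t=7 v=6: → [7,10),[6,9),[5,8); WM=5
i=9 t=13 v=1: → [13,16),[12,15),[11,14); WM=5
i=10 t=4 v=1: → [4,7),[3,6),[2,5); WM=5
i=11 t=13 v=1: → [13,16),[12,15),[11,14); WM=10; [3,6) fires=8 [4,7) fires=1 [5,8) fires=7 [6,9) fires=7 [7,10) fires=7
i=12 t=4 v=1: DROP (t<10-2); WM=10
i=13 t=19 v=9: → [19,22),[18,21),[17,20); WM=10
i=14 t=21 v=2: → [21,24),[20,23),[19,22); WM=10
i=15 t=12 v=1: → [12,15),[11,14),[10,13); WM=18; [8,11) fires=6 [10,13) fires=1 [11,14) fires=1 [12,15) fires=1 [13,16) fires=1
i=16 t=20 v=9: → [20,23),[19,22),[18,21); WM=18
i=17 t=21 v=3: → [21,24),[20,23),[19,22); WM=18
i=18 t=22 v=5: → [22,25),[21,24),[20,23); WM=18
i=19 t=19 v=1: → [19,22),[18,21),[17,20); WM=19

11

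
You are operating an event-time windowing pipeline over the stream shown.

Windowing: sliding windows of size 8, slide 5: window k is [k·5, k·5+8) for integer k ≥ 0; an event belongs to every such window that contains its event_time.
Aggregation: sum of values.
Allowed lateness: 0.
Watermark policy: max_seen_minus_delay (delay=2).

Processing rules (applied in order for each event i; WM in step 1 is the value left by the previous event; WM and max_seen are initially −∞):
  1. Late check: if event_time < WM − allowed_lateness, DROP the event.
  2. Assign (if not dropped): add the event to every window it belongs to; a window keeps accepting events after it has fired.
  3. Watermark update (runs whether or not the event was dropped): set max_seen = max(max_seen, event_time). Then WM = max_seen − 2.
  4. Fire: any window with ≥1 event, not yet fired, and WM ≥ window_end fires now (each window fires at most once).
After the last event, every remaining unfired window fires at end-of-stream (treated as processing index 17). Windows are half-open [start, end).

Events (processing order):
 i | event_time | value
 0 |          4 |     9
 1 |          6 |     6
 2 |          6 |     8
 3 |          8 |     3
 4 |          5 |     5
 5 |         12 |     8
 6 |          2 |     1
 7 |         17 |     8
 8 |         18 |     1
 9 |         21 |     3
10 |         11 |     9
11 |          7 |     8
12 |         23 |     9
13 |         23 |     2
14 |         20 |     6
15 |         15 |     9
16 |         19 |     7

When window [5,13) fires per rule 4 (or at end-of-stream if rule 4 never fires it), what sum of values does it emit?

25

i=0 t=4 v=9: → [0,8); WM=2
i=1 t=6 v=6: → [5,13),[0,8); WM=4
i=2 t=6 v=8: → [5,13),[0,8); WM=4
i=3 t=8 v=3: → [5,13); WM=6
i=4 t=5 v=5: DROP (t<6-0); WM=6
i=5 t=12 v=8: → [10,18),[5,13); WM=10; [0,8) fires=23
i=6 t=2 v=1: DROP (t<10-0); WM=10
i=7 t=17 v=8: → [15,23),[10,18); WM=15; [5,13) fires=25
i=8 t=18 v=1: → [15,23); WM=16
i=9 t=21 v=3: → [20,28),[15,23); WM=19; [10,18) fires=16
i=10 t=11 v=9: DROP (t<19-0); WM=19
i=11 t=7 v=8: DROP (t<19-0); WM=19
i=12 t=23 v=9: → [20,28); WM=21
i=13 t=23 v=2: → [20,28); WM=21
i=14 t=20 v=6: DROP (t<21-0); WM=21
i=15 t=15 v=9: DROP (t<21-0); WM=21
i=16 t=19 v=7: DROP (t<21-0); WM=21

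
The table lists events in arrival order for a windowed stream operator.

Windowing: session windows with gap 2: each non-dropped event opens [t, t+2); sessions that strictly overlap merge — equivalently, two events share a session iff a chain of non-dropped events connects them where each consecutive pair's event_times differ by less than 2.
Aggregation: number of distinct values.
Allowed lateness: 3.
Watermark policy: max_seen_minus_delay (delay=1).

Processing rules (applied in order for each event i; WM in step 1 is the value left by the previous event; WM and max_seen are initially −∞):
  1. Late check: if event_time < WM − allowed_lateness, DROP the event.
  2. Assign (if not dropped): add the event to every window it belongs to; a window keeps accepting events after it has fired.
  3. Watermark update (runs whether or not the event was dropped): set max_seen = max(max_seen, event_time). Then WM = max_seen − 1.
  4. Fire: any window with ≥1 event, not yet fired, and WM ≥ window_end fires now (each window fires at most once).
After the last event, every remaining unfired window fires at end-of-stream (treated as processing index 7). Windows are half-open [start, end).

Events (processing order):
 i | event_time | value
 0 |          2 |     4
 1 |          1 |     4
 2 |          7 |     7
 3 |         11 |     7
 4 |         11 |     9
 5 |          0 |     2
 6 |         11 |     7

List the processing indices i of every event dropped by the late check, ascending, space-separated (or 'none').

i=0 t=2 v=4: → [2,4); WM=1
i=1 t=1 v=4: → [1,4); WM=1
i=2 t=7 v=7: → [7,9); WM=6
i=3 t=11 v=7: → [11,13); WM=10
i=4 t=11 v=9: → [11,13); WM=10
i=5 t=0 v=2: DROP (t<10-3); WM=10
i=6 t=11 v=7: → [11,13); WM=10

5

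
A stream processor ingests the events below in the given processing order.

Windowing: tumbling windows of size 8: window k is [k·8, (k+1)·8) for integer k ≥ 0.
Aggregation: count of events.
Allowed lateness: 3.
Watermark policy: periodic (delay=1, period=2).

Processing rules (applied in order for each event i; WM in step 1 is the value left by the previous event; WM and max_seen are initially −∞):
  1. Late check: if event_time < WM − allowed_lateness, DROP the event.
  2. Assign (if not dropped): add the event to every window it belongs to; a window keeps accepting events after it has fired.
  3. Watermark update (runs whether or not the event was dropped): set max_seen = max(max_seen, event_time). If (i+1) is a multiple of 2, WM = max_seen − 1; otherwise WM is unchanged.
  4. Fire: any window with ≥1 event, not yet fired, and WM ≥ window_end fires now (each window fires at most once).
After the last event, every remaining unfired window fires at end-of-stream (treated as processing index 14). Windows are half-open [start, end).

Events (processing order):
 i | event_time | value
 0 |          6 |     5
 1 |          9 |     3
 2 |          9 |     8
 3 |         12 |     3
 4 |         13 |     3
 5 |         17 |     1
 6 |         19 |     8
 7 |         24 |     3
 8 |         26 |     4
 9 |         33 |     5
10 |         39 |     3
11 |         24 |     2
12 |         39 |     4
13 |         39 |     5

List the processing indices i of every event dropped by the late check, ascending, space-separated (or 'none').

11

i=0 t=6 v=5: → [0,8); WM=−∞
i=1 t=9 v=3: → [8,16); WM=8; [0,8) fires=1
i=2 t=9 v=8: → [8,16); WM=8
i=3 t=12 v=3: → [8,16); WM=11
i=4 t=13 v=3: → [8,16); WM=11
i=5 t=17 v=1: → [16,24); WM=16; [8,16) fires=4
i=6 t=19 v=8: → [16,24); WM=16
i=7 t=24 v=3: → [24,32); WM=23
i=8 t=26 v=4: → [24,32); WM=23
i=9 t=33 v=5: → [32,40); WM=32; [16,24) fires=2 [24,32) fires=2
i=10 t=39 v=3: → [32,40); WM=32
i=11 t=24 v=2: DROP (t<32-3); WM=38
i=12 t=39 v=4: → [32,40); WM=38
i=13 t=39 v=5: → [32,40); WM=38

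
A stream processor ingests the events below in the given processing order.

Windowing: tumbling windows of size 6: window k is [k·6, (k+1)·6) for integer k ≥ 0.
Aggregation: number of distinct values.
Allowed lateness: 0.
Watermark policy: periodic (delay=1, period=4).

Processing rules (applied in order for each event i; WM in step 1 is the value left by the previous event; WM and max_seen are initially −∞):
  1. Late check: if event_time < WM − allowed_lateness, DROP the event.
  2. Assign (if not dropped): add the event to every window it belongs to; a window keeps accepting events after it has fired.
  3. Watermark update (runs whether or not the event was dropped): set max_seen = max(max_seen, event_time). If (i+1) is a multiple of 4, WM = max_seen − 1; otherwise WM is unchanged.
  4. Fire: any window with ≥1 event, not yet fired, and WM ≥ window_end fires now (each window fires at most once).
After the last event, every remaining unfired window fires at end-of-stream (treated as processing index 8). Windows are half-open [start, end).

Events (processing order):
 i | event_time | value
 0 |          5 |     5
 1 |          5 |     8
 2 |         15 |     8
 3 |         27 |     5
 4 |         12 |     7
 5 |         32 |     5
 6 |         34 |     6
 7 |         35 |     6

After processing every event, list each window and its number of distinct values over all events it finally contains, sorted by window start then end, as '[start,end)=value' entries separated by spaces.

[0,6)=2 [12,18)=1 [24,30)=1 [30,36)=2

i=0 t=5 v=5: → [0,6); WM=−∞
i=1 t=5 v=8: → [0,6); WM=−∞
i=2 t=15 v=8: → [12,18); WM=−∞
i=3 t=27 v=5: → [24,30); WM=26; [0,6) fires=2 [12,18) fires=1
i=4 t=12 v=7: DROP (t<26-0); WM=26
i=5 t=32 v=5: → [30,36); WM=26
i=6 t=34 v=6: → [30,36); WM=26
i=7 t=35 v=6: → [30,36); WM=34; [24,30) fires=1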